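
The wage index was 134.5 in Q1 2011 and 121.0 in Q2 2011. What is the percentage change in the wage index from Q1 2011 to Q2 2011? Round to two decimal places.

-10.04%

Change = (121.0 − 134.5) / 134.5 × 100
       = -13.5 / 134.5 × 100 = -10.0372%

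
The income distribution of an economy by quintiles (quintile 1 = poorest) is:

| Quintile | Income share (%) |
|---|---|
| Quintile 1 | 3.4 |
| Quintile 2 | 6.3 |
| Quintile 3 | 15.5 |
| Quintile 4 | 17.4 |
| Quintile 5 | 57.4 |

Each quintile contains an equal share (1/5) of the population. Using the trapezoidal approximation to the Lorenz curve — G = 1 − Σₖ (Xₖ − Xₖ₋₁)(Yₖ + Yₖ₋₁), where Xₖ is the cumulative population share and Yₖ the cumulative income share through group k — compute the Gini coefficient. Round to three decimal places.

Cumulative income shares Yₖ: 0.0340, 0.0970, 0.2520, 0.4260, 1.0000
Σ (Xₖ−Xₖ₋₁)(Yₖ+Yₖ₋₁) = (1/5)(0.0340+0.0000) + (1/5)(0.0970+0.0340) + (1/5)(0.2520+0.0970) + (1/5)(0.4260+0.2520) + (1/5)(1.0000+0.4260)
  = 0.0068 + 0.0262 + 0.0698 + 0.1356 + 0.2852 = 0.5236
G = 1 − 0.5236 = 0.4764

0.476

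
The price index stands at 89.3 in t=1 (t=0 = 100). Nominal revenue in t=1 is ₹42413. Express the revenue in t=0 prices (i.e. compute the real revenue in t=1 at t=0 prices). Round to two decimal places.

Real = Nominal ÷ (Index/100) = 42413 ÷ (89.3/100)
     = 42413 ÷ 0.893 = 47494.9608

47494.96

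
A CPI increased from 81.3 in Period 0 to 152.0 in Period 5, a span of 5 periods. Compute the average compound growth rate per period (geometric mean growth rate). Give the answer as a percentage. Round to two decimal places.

13.33%

Growth factor = (152.0/81.3)^(1/5) = (1.869619)^(1/5) = 1.133315
Growth rate = 1.133315 − 1 = 0.133315 = 13.3315%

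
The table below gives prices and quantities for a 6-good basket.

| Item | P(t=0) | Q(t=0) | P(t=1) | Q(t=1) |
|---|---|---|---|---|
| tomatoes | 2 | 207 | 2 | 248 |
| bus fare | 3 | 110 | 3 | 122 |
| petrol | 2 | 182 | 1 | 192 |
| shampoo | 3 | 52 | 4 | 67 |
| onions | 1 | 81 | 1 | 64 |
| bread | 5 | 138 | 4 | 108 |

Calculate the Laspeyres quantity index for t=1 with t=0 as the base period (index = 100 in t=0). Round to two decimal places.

100.79

Laspeyres quantity index uses base-period prices as weights.
ΣP(t=0)·Q(t=1) = 2×248 + 3×122 + 2×192 + 3×67 + 1×64 + 5×108 = 496 + 366 + 384 + 201 + 64 + 540 = 2051
ΣP(t=0)·Q(t=0) = 2×207 + 3×110 + 2×182 + 3×52 + 1×81 + 5×138 = 414 + 330 + 364 + 156 + 81 + 690 = 2035
Index = 2051 / 2035 × 100 = 100.7862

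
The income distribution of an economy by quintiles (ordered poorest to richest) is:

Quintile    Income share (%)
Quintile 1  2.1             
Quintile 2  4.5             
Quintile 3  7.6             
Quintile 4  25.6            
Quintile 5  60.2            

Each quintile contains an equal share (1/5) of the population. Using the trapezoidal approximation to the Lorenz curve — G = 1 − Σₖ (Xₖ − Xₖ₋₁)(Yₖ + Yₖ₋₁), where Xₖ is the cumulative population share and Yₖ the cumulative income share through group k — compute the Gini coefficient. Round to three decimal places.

Cumulative income shares Yₖ: 0.0210, 0.0660, 0.1420, 0.3980, 1.0000
Σ (Xₖ−Xₖ₋₁)(Yₖ+Yₖ₋₁) = (1/5)(0.0210+0.0000) + (1/5)(0.0660+0.0210) + (1/5)(0.1420+0.0660) + (1/5)(0.3980+0.1420) + (1/5)(1.0000+0.3980)
  = 0.0042 + 0.0174 + 0.0416 + 0.1080 + 0.2796 = 0.4508
G = 1 − 0.4508 = 0.5492

0.549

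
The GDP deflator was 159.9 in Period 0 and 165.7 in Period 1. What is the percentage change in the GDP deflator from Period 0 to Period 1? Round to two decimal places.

Change = (165.7 − 159.9) / 159.9 × 100
       = 5.8 / 159.9 × 100 = 3.6273%

3.63%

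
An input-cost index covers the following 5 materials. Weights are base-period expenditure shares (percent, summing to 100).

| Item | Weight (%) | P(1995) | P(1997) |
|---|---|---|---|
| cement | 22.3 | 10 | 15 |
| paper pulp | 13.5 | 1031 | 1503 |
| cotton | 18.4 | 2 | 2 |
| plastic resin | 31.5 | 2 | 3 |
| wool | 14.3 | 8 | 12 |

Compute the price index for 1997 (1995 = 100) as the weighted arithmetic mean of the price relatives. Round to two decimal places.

cement: 22.3 × (15/10) = 22.3 × 1.500000 = 33.4500
paper pulp: 13.5 × (1503/1031) = 13.5 × 1.457808 = 19.6804
cotton: 18.4 × (2/2) = 18.4 × 1.000000 = 18.4000
plastic resin: 31.5 × (3/2) = 31.5 × 1.500000 = 47.2500
wool: 14.3 × (12/8) = 14.3 × 1.500000 = 21.4500
Index = Σ wᵢ·(p₁ᵢ/p₀ᵢ) = 33.4500 + 19.6804 + 18.4000 + 47.2500 + 21.4500 = 140.2304

140.23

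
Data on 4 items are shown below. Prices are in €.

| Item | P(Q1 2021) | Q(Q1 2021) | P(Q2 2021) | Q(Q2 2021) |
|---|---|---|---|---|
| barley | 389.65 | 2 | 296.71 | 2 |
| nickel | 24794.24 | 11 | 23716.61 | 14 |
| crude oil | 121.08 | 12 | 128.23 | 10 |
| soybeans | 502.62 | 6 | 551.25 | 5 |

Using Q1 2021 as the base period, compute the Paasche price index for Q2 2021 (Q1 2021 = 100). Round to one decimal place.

95.7

Paasche price index uses current-period quantities as weights.
ΣP(Q2 2021)·Q(Q2 2021) = 296.71×2 + 23716.61×14 + 128.23×10 + 551.25×5 = 593.42 + 332032.54 + 1282.3 + 2756.25 = 336664.51
ΣP(Q1 2021)·Q(Q2 2021) = 389.65×2 + 24794.24×14 + 121.08×10 + 502.62×5 = 779.3 + 347119.36 + 1210.8 + 2513.1 = 351622.56
Index = 336664.51 / 351622.56 × 100 = 95.7460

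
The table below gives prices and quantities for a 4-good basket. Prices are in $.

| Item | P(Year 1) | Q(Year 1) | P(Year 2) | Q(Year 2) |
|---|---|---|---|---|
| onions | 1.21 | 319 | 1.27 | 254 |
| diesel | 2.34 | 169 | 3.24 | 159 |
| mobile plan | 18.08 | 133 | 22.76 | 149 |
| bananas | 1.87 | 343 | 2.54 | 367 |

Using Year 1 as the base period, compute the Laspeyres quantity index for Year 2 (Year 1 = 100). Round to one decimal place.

106.1

Laspeyres quantity index uses base-period prices as weights.
ΣP(Year 1)·Q(Year 2) = 1.21×254 + 2.34×159 + 18.08×149 + 1.87×367 = 307.34 + 372.06 + 2693.92 + 686.29 = 4059.61
ΣP(Year 1)·Q(Year 1) = 1.21×319 + 2.34×169 + 18.08×133 + 1.87×343 = 385.99 + 395.46 + 2404.64 + 641.41 = 3827.5
Index = 4059.61 / 3827.5 × 100 = 106.0643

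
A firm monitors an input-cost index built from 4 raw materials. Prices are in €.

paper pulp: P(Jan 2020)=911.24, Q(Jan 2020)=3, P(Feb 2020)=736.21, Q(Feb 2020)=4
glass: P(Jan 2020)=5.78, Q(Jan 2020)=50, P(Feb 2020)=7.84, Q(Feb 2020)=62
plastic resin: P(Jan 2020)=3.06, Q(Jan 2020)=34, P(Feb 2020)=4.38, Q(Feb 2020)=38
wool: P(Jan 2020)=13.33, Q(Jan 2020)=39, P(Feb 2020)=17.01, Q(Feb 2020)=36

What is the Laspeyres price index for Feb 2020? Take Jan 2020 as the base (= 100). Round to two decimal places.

93.59

Laspeyres price index uses base-period quantities as weights.
ΣP(Feb 2020)·Q(Jan 2020) = 736.21×3 + 7.84×50 + 4.38×34 + 17.01×39 = 2208.63 + 392 + 148.92 + 663.39 = 3412.94
ΣP(Jan 2020)·Q(Jan 2020) = 911.24×3 + 5.78×50 + 3.06×34 + 13.33×39 = 2733.72 + 289 + 104.04 + 519.87 = 3646.63
Index = 3412.94 / 3646.63 × 100 = 93.5916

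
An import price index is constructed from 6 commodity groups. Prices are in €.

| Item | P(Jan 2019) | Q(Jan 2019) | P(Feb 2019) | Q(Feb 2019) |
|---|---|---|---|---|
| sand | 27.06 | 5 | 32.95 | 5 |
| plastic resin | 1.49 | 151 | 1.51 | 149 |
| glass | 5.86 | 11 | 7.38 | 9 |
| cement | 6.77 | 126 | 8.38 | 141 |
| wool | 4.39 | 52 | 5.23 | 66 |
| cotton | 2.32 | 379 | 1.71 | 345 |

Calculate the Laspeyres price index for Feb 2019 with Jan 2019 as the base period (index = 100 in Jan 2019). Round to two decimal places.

Laspeyres price index uses base-period quantities as weights.
ΣP(Feb 2019)·Q(Jan 2019) = 32.95×5 + 1.51×151 + 7.38×11 + 8.38×126 + 5.23×52 + 1.71×379 = 164.75 + 228.01 + 81.18 + 1055.88 + 271.96 + 648.09 = 2449.87
ΣP(Jan 2019)·Q(Jan 2019) = 27.06×5 + 1.49×151 + 5.86×11 + 6.77×126 + 4.39×52 + 2.32×379 = 135.3 + 224.99 + 64.46 + 853.02 + 228.28 + 879.28 = 2385.33
Index = 2449.87 / 2385.33 × 100 = 102.7057

102.71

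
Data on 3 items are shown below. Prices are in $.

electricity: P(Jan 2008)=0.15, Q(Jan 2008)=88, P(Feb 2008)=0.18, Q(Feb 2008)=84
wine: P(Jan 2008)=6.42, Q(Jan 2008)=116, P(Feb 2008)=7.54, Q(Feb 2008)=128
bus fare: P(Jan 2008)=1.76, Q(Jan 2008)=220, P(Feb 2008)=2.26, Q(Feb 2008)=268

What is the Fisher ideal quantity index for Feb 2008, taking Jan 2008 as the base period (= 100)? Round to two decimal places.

Laspeyres component (base-period weights):
ΣP(Jan 2008)Q(Feb 2008) = 0.15×84 + 6.42×128 + 1.76×268 = 12.6 + 821.76 + 471.68 = 1306.04
ΣP(Jan 2008)Q(Jan 2008) = 0.15×88 + 6.42×116 + 1.76×220 = 13.2 + 744.72 + 387.2 = 1145.12
L = 1306.04 / 1145.12 × 100 = 114.0527
Paasche component (current-period weights):
ΣP(Feb 2008)Q(Feb 2008) = 0.18×84 + 7.54×128 + 2.26×268 = 15.12 + 965.12 + 605.68 = 1585.92
ΣP(Feb 2008)Q(Jan 2008) = 0.18×88 + 7.54×116 + 2.26×220 = 15.84 + 874.64 + 497.2 = 1387.68
P = 1585.92 / 1387.68 × 100 = 114.2857
Fisher = √(L × P) = √(114.0527 × 114.2857) = 114.1691

114.17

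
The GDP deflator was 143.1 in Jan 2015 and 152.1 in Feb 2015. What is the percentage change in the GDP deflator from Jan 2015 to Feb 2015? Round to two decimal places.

6.29%

Change = (152.1 − 143.1) / 143.1 × 100
       = 9.0 / 143.1 × 100 = 6.2893%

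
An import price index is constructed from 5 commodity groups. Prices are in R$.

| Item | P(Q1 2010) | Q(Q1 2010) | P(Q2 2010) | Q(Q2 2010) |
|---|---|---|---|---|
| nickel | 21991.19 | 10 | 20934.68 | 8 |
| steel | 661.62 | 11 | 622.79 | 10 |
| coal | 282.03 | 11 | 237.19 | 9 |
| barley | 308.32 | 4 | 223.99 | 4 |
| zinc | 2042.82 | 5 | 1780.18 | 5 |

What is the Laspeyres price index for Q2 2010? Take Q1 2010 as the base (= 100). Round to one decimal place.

94.6

Laspeyres price index uses base-period quantities as weights.
ΣP(Q2 2010)·Q(Q1 2010) = 20934.68×10 + 622.79×11 + 237.19×11 + 223.99×4 + 1780.18×5 = 209346.8 + 6850.69 + 2609.09 + 895.96 + 8900.9 = 228603.44
ΣP(Q1 2010)·Q(Q1 2010) = 21991.19×10 + 661.62×11 + 282.03×11 + 308.32×4 + 2042.82×5 = 219911.9 + 7277.82 + 3102.33 + 1233.28 + 10214.1 = 241739.43
Index = 228603.44 / 241739.43 × 100 = 94.5661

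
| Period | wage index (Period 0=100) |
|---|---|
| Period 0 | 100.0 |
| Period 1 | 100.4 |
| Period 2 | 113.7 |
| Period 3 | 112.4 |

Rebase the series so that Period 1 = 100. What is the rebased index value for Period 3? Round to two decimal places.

111.95

Rebased(Period 3) = 112.4 / 100.4 × 100 = 111.9522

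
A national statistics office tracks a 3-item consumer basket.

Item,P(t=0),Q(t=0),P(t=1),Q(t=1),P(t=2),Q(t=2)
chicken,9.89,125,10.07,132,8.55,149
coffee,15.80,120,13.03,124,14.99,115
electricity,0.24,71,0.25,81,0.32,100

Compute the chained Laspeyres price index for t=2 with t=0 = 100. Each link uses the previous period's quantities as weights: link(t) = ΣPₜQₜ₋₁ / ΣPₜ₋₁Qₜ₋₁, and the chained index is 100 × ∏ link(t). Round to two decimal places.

Link t=0→t=1:
ΣP(t=1)Q(t=0) = 10.07×125 + 13.03×120 + 0.25×71 = 1258.75 + 1563.6 + 17.75 = 2840.1
ΣP(t=0)Q(t=0) = 9.89×125 + 15.80×120 + 0.24×71 = 1236.25 + 1896 + 17.04 = 3149.29
link = 2840.1/3149.29 = 0.901822
Link t=1→t=2:
ΣP(t=2)Q(t=1) = 8.55×132 + 14.99×124 + 0.32×81 = 1128.6 + 1858.76 + 25.92 = 3013.28
ΣP(t=1)Q(t=1) = 10.07×132 + 13.03×124 + 0.25×81 = 1329.24 + 1615.72 + 20.25 = 2965.21
link = 3013.28/2965.21 = 1.016211
Chained index = 100 × 0.901822 × 1.016211 = 91.6442

91.64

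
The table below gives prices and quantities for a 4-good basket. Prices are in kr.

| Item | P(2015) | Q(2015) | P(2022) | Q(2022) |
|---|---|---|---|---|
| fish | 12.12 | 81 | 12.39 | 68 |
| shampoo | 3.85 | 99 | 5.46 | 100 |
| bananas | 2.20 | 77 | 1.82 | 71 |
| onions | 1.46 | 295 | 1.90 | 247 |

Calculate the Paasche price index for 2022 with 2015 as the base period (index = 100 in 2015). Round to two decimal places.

Paasche price index uses current-period quantities as weights.
ΣP(2022)·Q(2022) = 12.39×68 + 5.46×100 + 1.82×71 + 1.90×247 = 842.52 + 546 + 129.22 + 469.3 = 1987.04
ΣP(2015)·Q(2022) = 12.12×68 + 3.85×100 + 2.20×71 + 1.46×247 = 824.16 + 385 + 156.2 + 360.62 = 1725.98
Index = 1987.04 / 1725.98 × 100 = 115.1253

115.13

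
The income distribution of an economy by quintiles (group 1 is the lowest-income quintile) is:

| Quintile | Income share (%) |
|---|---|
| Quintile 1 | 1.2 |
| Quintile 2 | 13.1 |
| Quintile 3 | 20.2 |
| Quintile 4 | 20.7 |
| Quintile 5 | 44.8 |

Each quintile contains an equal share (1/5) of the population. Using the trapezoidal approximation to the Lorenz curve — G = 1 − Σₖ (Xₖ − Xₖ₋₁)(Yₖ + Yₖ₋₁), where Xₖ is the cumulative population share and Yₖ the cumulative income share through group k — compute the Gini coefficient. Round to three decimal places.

0.379

Cumulative income shares Yₖ: 0.0120, 0.1430, 0.3450, 0.5520, 1.0000
Σ (Xₖ−Xₖ₋₁)(Yₖ+Yₖ₋₁) = (1/5)(0.0120+0.0000) + (1/5)(0.1430+0.0120) + (1/5)(0.3450+0.1430) + (1/5)(0.5520+0.3450) + (1/5)(1.0000+0.5520)
  = 0.0024 + 0.0310 + 0.0976 + 0.1794 + 0.3104 = 0.6208
G = 1 − 0.6208 = 0.3792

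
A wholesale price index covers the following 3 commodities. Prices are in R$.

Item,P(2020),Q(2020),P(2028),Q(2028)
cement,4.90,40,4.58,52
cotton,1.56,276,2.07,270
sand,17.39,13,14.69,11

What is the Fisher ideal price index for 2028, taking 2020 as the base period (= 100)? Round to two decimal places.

110.71

Laspeyres component (base-period weights):
ΣP(2028)Q(2020) = 4.58×40 + 2.07×276 + 14.69×13 = 183.2 + 571.32 + 190.97 = 945.49
ΣP(2020)Q(2020) = 4.90×40 + 1.56×276 + 17.39×13 = 196 + 430.56 + 226.07 = 852.63
L = 945.49 / 852.63 × 100 = 110.8910
Paasche component (current-period weights):
ΣP(2028)Q(2028) = 4.58×52 + 2.07×270 + 14.69×11 = 238.16 + 558.9 + 161.59 = 958.65
ΣP(2020)Q(2028) = 4.90×52 + 1.56×270 + 17.39×11 = 254.8 + 421.2 + 191.29 = 867.29
P = 958.65 / 867.29 × 100 = 110.5340
Fisher = √(L × P) = √(110.8910 × 110.5340) = 110.7123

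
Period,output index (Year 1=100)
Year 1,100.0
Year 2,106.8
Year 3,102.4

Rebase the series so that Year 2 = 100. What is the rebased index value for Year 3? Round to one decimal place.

95.9

Rebased(Year 3) = 102.4 / 106.8 × 100 = 95.8801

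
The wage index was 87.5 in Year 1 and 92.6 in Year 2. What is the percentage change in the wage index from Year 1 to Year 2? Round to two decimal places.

Change = (92.6 − 87.5) / 87.5 × 100
       = 5.1 / 87.5 × 100 = 5.8286%

5.83%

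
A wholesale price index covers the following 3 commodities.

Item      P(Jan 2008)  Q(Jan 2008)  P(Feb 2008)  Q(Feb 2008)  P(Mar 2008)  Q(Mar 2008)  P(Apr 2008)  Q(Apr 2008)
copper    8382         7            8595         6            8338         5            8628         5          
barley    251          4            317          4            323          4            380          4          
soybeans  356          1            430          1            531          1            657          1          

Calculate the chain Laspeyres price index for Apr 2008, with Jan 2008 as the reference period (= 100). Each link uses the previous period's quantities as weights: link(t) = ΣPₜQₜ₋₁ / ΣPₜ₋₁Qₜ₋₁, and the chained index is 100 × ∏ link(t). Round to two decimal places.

104.46

Link Jan 2008→Feb 2008:
ΣP(Feb 2008)Q(Jan 2008) = 8595×7 + 317×4 + 430×1 = 60165 + 1268 + 430 = 61863
ΣP(Jan 2008)Q(Jan 2008) = 8382×7 + 251×4 + 356×1 = 58674 + 1004 + 356 = 60034
link = 61863/60034 = 1.030466
Link Feb 2008→Mar 2008:
ΣP(Mar 2008)Q(Feb 2008) = 8338×6 + 323×4 + 531×1 = 50028 + 1292 + 531 = 51851
ΣP(Feb 2008)Q(Feb 2008) = 8595×6 + 317×4 + 430×1 = 51570 + 1268 + 430 = 53268
link = 51851/53268 = 0.973399
Link Mar 2008→Apr 2008:
ΣP(Apr 2008)Q(Mar 2008) = 8628×5 + 380×4 + 657×1 = 43140 + 1520 + 657 = 45317
ΣP(Mar 2008)Q(Mar 2008) = 8338×5 + 323×4 + 531×1 = 41690 + 1292 + 531 = 43513
link = 45317/43513 = 1.041459
Chained index = 100 × 1.030466 × 0.973399 × 1.041459 = 104.4640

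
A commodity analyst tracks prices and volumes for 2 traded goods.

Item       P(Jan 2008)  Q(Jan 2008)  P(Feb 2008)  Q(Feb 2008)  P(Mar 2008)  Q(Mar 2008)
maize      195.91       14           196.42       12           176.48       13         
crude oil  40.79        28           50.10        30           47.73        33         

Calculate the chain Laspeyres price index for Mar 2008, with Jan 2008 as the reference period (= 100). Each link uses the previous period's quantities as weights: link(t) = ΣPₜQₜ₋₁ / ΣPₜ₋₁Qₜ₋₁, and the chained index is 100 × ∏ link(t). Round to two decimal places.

Link Jan 2008→Feb 2008:
ΣP(Feb 2008)Q(Jan 2008) = 196.42×14 + 50.10×28 = 2749.88 + 1402.8 = 4152.68
ΣP(Jan 2008)Q(Jan 2008) = 195.91×14 + 40.79×28 = 2742.74 + 1142.12 = 3884.86
link = 4152.68/3884.86 = 1.068939
Link Feb 2008→Mar 2008:
ΣP(Mar 2008)Q(Feb 2008) = 176.48×12 + 47.73×30 = 2117.76 + 1431.9 = 3549.66
ΣP(Feb 2008)Q(Feb 2008) = 196.42×12 + 50.10×30 = 2357.04 + 1503 = 3860.04
link = 3549.66/3860.04 = 0.919592
Chained index = 100 × 1.068939 × 0.919592 = 98.2988

98.30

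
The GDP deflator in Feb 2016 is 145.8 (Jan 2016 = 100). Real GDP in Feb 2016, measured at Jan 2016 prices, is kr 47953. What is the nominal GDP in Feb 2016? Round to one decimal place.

69915.5

Nominal = Real × (Index/100) = 47953 × (145.8/100)
        = 47953 × 1.458 = 69915.4740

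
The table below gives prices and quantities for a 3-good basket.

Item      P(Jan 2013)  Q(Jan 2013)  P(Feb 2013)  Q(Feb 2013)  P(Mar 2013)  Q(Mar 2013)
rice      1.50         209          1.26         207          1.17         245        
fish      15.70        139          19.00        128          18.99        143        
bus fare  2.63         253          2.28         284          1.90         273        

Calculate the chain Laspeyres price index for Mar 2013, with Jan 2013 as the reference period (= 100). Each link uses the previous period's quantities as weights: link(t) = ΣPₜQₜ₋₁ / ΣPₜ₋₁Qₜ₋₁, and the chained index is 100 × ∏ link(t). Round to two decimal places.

Link Jan 2013→Feb 2013:
ΣP(Feb 2013)Q(Jan 2013) = 1.26×209 + 19.00×139 + 2.28×253 = 263.34 + 2641 + 576.84 = 3481.18
ΣP(Jan 2013)Q(Jan 2013) = 1.50×209 + 15.70×139 + 2.63×253 = 313.5 + 2182.3 + 665.39 = 3161.19
link = 3481.18/3161.19 = 1.101225
Link Feb 2013→Mar 2013:
ΣP(Mar 2013)Q(Feb 2013) = 1.17×207 + 18.99×128 + 1.90×284 = 242.19 + 2430.72 + 539.6 = 3212.51
ΣP(Feb 2013)Q(Feb 2013) = 1.26×207 + 19.00×128 + 2.28×284 = 260.82 + 2432 + 647.52 = 3340.34
link = 3212.51/3340.34 = 0.961731
Chained index = 100 × 1.101225 × 0.961731 = 105.9082

105.91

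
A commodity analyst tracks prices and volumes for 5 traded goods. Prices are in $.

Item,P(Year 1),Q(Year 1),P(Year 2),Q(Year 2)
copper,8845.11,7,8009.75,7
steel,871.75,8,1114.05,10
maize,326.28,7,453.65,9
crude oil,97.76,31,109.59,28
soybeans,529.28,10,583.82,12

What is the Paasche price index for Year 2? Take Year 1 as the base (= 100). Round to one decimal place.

Paasche price index uses current-period quantities as weights.
ΣP(Year 2)·Q(Year 2) = 8009.75×7 + 1114.05×10 + 453.65×9 + 109.59×28 + 583.82×12 = 56068.25 + 11140.5 + 4082.85 + 3068.52 + 7005.84 = 81365.96
ΣP(Year 1)·Q(Year 2) = 8845.11×7 + 871.75×10 + 326.28×9 + 97.76×28 + 529.28×12 = 61915.77 + 8717.5 + 2936.52 + 2737.28 + 6351.36 = 82658.43
Index = 81365.96 / 82658.43 × 100 = 98.4364

98.4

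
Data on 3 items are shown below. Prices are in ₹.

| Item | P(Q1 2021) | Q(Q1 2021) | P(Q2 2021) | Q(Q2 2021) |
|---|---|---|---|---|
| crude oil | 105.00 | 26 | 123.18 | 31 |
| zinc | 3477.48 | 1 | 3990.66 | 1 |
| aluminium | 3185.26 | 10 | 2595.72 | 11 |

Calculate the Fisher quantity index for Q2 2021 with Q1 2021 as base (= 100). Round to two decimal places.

109.72

Laspeyres component (base-period weights):
ΣP(Q1 2021)Q(Q2 2021) = 105.00×31 + 3477.48×1 + 3185.26×11 = 3255 + 3477.48 + 35037.86 = 41770.34
ΣP(Q1 2021)Q(Q1 2021) = 105.00×26 + 3477.48×1 + 3185.26×10 = 2730 + 3477.48 + 31852.6 = 38060.08
L = 41770.34 / 38060.08 × 100 = 109.7484
Paasche component (current-period weights):
ΣP(Q2 2021)Q(Q2 2021) = 123.18×31 + 3990.66×1 + 2595.72×11 = 3818.58 + 3990.66 + 28552.92 = 36362.16
ΣP(Q2 2021)Q(Q1 2021) = 123.18×26 + 3990.66×1 + 2595.72×10 = 3202.68 + 3990.66 + 25957.2 = 33150.54
P = 36362.16 / 33150.54 × 100 = 109.6880
Fisher = √(L × P) = √(109.7484 × 109.6880) = 109.7182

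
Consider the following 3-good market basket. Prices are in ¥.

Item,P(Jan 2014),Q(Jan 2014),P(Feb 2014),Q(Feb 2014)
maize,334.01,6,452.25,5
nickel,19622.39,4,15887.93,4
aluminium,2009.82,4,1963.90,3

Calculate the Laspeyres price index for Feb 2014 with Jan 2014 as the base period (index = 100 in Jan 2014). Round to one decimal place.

Laspeyres price index uses base-period quantities as weights.
ΣP(Feb 2014)·Q(Jan 2014) = 452.25×6 + 15887.93×4 + 1963.90×4 = 2713.5 + 63551.72 + 7855.6 = 74120.82
ΣP(Jan 2014)·Q(Jan 2014) = 334.01×6 + 19622.39×4 + 2009.82×4 = 2004.06 + 78489.56 + 8039.28 = 88532.9
Index = 74120.82 / 88532.9 × 100 = 83.7212

83.7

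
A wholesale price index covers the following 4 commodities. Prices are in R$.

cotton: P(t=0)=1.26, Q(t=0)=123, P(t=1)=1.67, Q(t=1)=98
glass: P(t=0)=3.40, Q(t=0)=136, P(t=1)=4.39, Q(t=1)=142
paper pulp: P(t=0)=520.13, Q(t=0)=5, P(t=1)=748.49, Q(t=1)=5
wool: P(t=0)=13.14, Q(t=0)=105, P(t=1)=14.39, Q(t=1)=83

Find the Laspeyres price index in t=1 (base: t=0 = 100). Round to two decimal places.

Laspeyres price index uses base-period quantities as weights.
ΣP(t=1)·Q(t=0) = 1.67×123 + 4.39×136 + 748.49×5 + 14.39×105 = 205.41 + 597.04 + 3742.45 + 1510.95 = 6055.85
ΣP(t=0)·Q(t=0) = 1.26×123 + 3.40×136 + 520.13×5 + 13.14×105 = 154.98 + 462.4 + 2600.65 + 1379.7 = 4597.73
Index = 6055.85 / 4597.73 × 100 = 131.7139

131.71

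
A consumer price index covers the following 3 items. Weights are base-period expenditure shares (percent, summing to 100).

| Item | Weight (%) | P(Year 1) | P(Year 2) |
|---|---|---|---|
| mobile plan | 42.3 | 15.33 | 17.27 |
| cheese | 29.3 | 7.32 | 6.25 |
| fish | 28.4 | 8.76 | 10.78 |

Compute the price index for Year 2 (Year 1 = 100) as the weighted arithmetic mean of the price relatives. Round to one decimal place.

mobile plan: 42.3 × (17.27/15.33) = 42.3 × 1.126549 = 47.6530
cheese: 29.3 × (6.25/7.32) = 29.3 × 0.853825 = 25.0171
fish: 28.4 × (10.78/8.76) = 28.4 × 1.230594 = 34.9489
Index = Σ wᵢ·(p₁ᵢ/p₀ᵢ) = 47.6530 + 25.0171 + 34.9489 = 107.6190

107.6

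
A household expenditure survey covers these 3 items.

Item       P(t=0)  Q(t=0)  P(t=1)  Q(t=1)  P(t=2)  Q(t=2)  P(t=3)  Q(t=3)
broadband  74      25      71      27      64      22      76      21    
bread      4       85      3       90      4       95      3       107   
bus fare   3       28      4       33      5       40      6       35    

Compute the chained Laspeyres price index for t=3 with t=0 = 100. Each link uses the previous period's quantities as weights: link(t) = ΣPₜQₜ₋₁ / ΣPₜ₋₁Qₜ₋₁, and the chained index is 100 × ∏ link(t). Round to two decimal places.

101.14

Link t=0→t=1:
ΣP(t=1)Q(t=0) = 71×25 + 3×85 + 4×28 = 1775 + 255 + 112 = 2142
ΣP(t=0)Q(t=0) = 74×25 + 4×85 + 3×28 = 1850 + 340 + 84 = 2274
link = 2142/2274 = 0.941953
Link t=1→t=2:
ΣP(t=2)Q(t=1) = 64×27 + 4×90 + 5×33 = 1728 + 360 + 165 = 2253
ΣP(t=1)Q(t=1) = 71×27 + 3×90 + 4×33 = 1917 + 270 + 132 = 2319
link = 2253/2319 = 0.971539
Link t=2→t=3:
ΣP(t=3)Q(t=2) = 76×22 + 3×95 + 6×40 = 1672 + 285 + 240 = 2197
ΣP(t=2)Q(t=2) = 64×22 + 4×95 + 5×40 = 1408 + 380 + 200 = 1988
link = 2197/1988 = 1.105131
Chained index = 100 × 0.941953 × 0.971539 × 1.105131 = 101.1354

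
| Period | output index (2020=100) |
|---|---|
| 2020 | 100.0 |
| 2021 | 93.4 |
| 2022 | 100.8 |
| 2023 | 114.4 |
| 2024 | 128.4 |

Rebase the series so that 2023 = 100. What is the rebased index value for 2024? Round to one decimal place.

112.2

Rebased(2024) = 128.4 / 114.4 × 100 = 112.2378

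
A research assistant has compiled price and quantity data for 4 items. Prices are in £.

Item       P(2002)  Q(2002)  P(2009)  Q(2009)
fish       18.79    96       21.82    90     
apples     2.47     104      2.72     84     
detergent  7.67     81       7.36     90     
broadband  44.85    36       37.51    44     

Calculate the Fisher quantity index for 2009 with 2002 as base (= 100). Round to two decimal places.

105.18

Laspeyres component (base-period weights):
ΣP(2002)Q(2009) = 18.79×90 + 2.47×84 + 7.67×90 + 44.85×44 = 1691.1 + 207.48 + 690.3 + 1973.4 = 4562.28
ΣP(2002)Q(2002) = 18.79×96 + 2.47×104 + 7.67×81 + 44.85×36 = 1803.84 + 256.88 + 621.27 + 1614.6 = 4296.59
L = 4562.28 / 4296.59 × 100 = 106.1837
Paasche component (current-period weights):
ΣP(2009)Q(2009) = 21.82×90 + 2.72×84 + 7.36×90 + 37.51×44 = 1963.8 + 228.48 + 662.4 + 1650.44 = 4505.12
ΣP(2009)Q(2002) = 21.82×96 + 2.72×104 + 7.36×81 + 37.51×36 = 2094.72 + 282.88 + 596.16 + 1350.36 = 4324.12
P = 4505.12 / 4324.12 × 100 = 104.1858
Fisher = √(L × P) = √(106.1837 × 104.1858) = 105.1800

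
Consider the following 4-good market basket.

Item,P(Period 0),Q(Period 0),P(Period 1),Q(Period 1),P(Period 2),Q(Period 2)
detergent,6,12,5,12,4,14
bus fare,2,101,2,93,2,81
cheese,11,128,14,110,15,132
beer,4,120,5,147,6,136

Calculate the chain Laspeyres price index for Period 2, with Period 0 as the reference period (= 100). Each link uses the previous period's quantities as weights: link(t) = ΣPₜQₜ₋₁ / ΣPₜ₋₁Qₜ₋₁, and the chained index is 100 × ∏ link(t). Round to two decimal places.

Link Period 0→Period 1:
ΣP(Period 1)Q(Period 0) = 5×12 + 2×101 + 14×128 + 5×120 = 60 + 202 + 1792 + 600 = 2654
ΣP(Period 0)Q(Period 0) = 6×12 + 2×101 + 11×128 + 4×120 = 72 + 202 + 1408 + 480 = 2162
link = 2654/2162 = 1.227567
Link Period 1→Period 2:
ΣP(Period 2)Q(Period 1) = 4×12 + 2×93 + 15×110 + 6×147 = 48 + 186 + 1650 + 882 = 2766
ΣP(Period 1)Q(Period 1) = 5×12 + 2×93 + 14×110 + 5×147 = 60 + 186 + 1540 + 735 = 2521
link = 2766/2521 = 1.097184
Chained index = 100 × 1.227567 × 1.097184 = 134.6867

134.69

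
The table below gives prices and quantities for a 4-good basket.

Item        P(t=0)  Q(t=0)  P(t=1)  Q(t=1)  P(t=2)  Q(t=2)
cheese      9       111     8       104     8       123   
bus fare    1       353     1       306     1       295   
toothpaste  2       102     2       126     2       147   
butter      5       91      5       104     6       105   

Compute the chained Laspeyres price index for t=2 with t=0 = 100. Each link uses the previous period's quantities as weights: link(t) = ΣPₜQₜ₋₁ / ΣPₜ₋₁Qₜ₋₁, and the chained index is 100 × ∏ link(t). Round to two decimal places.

Link t=0→t=1:
ΣP(t=1)Q(t=0) = 8×111 + 1×353 + 2×102 + 5×91 = 888 + 353 + 204 + 455 = 1900
ΣP(t=0)Q(t=0) = 9×111 + 1×353 + 2×102 + 5×91 = 999 + 353 + 204 + 455 = 2011
link = 1900/2011 = 0.944804
Link t=1→t=2:
ΣP(t=2)Q(t=1) = 8×104 + 1×306 + 2×126 + 6×104 = 832 + 306 + 252 + 624 = 2014
ΣP(t=1)Q(t=1) = 8×104 + 1×306 + 2×126 + 5×104 = 832 + 306 + 252 + 520 = 1910
link = 2014/1910 = 1.054450
Chained index = 100 × 0.944804 × 1.054450 = 99.6248

99.62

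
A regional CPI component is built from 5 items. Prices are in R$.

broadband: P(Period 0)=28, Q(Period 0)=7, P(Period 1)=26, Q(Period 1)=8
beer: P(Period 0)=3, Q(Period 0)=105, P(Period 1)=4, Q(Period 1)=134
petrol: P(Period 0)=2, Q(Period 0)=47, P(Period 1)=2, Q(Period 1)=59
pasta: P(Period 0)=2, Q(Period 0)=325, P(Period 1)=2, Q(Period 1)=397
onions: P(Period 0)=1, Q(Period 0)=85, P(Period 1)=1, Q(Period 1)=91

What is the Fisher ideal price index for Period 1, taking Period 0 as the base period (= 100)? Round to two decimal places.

Laspeyres component (base-period weights):
ΣP(Period 1)Q(Period 0) = 26×7 + 4×105 + 2×47 + 2×325 + 1×85 = 182 + 420 + 94 + 650 + 85 = 1431
ΣP(Period 0)Q(Period 0) = 28×7 + 3×105 + 2×47 + 2×325 + 1×85 = 196 + 315 + 94 + 650 + 85 = 1340
L = 1431 / 1340 × 100 = 106.7910
Paasche component (current-period weights):
ΣP(Period 1)Q(Period 1) = 26×8 + 4×134 + 2×59 + 2×397 + 1×91 = 208 + 536 + 118 + 794 + 91 = 1747
ΣP(Period 0)Q(Period 1) = 28×8 + 3×134 + 2×59 + 2×397 + 1×91 = 224 + 402 + 118 + 794 + 91 = 1629
P = 1747 / 1629 × 100 = 107.2437
Fisher = √(L × P) = √(106.7910 × 107.2437) = 107.0171

107.02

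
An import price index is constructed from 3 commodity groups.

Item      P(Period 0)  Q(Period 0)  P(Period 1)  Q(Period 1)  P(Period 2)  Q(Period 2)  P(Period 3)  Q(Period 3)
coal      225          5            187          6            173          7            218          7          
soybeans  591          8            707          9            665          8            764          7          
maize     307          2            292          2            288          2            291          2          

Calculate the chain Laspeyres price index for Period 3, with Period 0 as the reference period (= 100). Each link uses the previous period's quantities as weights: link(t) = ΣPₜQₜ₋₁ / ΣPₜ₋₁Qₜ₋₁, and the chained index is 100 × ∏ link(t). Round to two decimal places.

120.85

Link Period 0→Period 1:
ΣP(Period 1)Q(Period 0) = 187×5 + 707×8 + 292×2 = 935 + 5656 + 584 = 7175
ΣP(Period 0)Q(Period 0) = 225×5 + 591×8 + 307×2 = 1125 + 4728 + 614 = 6467
link = 7175/6467 = 1.109479
Link Period 1→Period 2:
ΣP(Period 2)Q(Period 1) = 173×6 + 665×9 + 288×2 = 1038 + 5985 + 576 = 7599
ΣP(Period 1)Q(Period 1) = 187×6 + 707×9 + 292×2 = 1122 + 6363 + 584 = 8069
link = 7599/8069 = 0.941752
Link Period 2→Period 3:
ΣP(Period 3)Q(Period 2) = 218×7 + 764×8 + 291×2 = 1526 + 6112 + 582 = 8220
ΣP(Period 2)Q(Period 2) = 173×7 + 665×8 + 288×2 = 1211 + 5320 + 576 = 7107
link = 8220/7107 = 1.156606
Chained index = 100 × 1.109479 × 0.941752 × 1.156606 = 120.8485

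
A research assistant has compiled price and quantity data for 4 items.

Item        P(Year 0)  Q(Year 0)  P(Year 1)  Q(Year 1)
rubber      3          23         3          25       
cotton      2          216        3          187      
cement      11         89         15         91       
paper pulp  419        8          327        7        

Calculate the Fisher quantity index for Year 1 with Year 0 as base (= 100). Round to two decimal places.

91.30

Laspeyres component (base-period weights):
ΣP(Year 0)Q(Year 1) = 3×25 + 2×187 + 11×91 + 419×7 = 75 + 374 + 1001 + 2933 = 4383
ΣP(Year 0)Q(Year 0) = 3×23 + 2×216 + 11×89 + 419×8 = 69 + 432 + 979 + 3352 = 4832
L = 4383 / 4832 × 100 = 90.7078
Paasche component (current-period weights):
ΣP(Year 1)Q(Year 1) = 3×25 + 3×187 + 15×91 + 327×7 = 75 + 561 + 1365 + 2289 = 4290
ΣP(Year 1)Q(Year 0) = 3×23 + 3×216 + 15×89 + 327×8 = 69 + 648 + 1335 + 2616 = 4668
P = 4290 / 4668 × 100 = 91.9023
Fisher = √(L × P) = √(90.7078 × 91.9023) = 91.3031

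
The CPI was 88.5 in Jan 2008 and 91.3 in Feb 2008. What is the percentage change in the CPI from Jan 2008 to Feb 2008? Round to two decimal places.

3.16%

Change = (91.3 − 88.5) / 88.5 × 100
       = 2.8 / 88.5 × 100 = 3.1638%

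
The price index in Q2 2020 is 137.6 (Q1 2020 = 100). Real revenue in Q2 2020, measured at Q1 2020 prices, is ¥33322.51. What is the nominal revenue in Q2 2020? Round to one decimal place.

Nominal = Real × (Index/100) = 33322.51 × (137.6/100)
        = 33322.51 × 1.376 = 45851.7738

45851.8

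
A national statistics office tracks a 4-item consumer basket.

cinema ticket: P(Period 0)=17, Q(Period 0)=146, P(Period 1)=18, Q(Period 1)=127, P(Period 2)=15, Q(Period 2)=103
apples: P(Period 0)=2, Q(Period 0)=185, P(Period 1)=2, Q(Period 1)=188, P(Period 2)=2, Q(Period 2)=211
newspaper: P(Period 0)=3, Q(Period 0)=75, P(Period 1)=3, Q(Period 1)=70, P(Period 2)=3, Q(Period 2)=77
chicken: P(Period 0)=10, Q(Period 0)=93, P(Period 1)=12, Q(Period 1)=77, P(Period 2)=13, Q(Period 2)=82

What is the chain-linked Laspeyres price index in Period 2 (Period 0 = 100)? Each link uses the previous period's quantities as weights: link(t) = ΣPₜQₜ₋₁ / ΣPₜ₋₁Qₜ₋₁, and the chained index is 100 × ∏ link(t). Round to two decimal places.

99.61

Link Period 0→Period 1:
ΣP(Period 1)Q(Period 0) = 18×146 + 2×185 + 3×75 + 12×93 = 2628 + 370 + 225 + 1116 = 4339
ΣP(Period 0)Q(Period 0) = 17×146 + 2×185 + 3×75 + 10×93 = 2482 + 370 + 225 + 930 = 4007
link = 4339/4007 = 1.082855
Link Period 1→Period 2:
ΣP(Period 2)Q(Period 1) = 15×127 + 2×188 + 3×70 + 13×77 = 1905 + 376 + 210 + 1001 = 3492
ΣP(Period 1)Q(Period 1) = 18×127 + 2×188 + 3×70 + 12×77 = 2286 + 376 + 210 + 924 = 3796
link = 3492/3796 = 0.919916
Chained index = 100 × 1.082855 × 0.919916 = 99.6135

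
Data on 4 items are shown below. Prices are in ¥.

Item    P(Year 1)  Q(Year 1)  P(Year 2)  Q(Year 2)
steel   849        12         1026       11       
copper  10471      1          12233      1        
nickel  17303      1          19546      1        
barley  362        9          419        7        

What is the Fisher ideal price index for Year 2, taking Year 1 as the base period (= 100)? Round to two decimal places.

116.07

Laspeyres component (base-period weights):
ΣP(Year 2)Q(Year 1) = 1026×12 + 12233×1 + 19546×1 + 419×9 = 12312 + 12233 + 19546 + 3771 = 47862
ΣP(Year 1)Q(Year 1) = 849×12 + 10471×1 + 17303×1 + 362×9 = 10188 + 10471 + 17303 + 3258 = 41220
L = 47862 / 41220 × 100 = 116.1135
Paasche component (current-period weights):
ΣP(Year 2)Q(Year 2) = 1026×11 + 12233×1 + 19546×1 + 419×7 = 11286 + 12233 + 19546 + 2933 = 45998
ΣP(Year 1)Q(Year 2) = 849×11 + 10471×1 + 17303×1 + 362×7 = 9339 + 10471 + 17303 + 2534 = 39647
P = 45998 / 39647 × 100 = 116.0189
Fisher = √(L × P) = √(116.1135 × 116.0189) = 116.0662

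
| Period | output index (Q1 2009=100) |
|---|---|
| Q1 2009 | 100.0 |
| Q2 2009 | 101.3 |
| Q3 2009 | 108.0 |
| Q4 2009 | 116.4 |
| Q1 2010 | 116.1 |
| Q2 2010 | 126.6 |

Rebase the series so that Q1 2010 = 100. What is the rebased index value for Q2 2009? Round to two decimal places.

Rebased(Q2 2009) = 101.3 / 116.1 × 100 = 87.2524

87.25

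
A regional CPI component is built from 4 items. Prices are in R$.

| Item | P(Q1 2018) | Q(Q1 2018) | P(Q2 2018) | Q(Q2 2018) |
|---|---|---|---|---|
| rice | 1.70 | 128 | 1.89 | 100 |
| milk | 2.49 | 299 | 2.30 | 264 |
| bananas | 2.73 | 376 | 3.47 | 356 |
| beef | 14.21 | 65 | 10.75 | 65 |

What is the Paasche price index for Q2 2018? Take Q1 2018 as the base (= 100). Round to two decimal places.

100.27

Paasche price index uses current-period quantities as weights.
ΣP(Q2 2018)·Q(Q2 2018) = 1.89×100 + 2.30×264 + 3.47×356 + 10.75×65 = 189 + 607.2 + 1235.32 + 698.75 = 2730.27
ΣP(Q1 2018)·Q(Q2 2018) = 1.70×100 + 2.49×264 + 2.73×356 + 14.21×65 = 170 + 657.36 + 971.88 + 923.65 = 2722.89
Index = 2730.27 / 2722.89 × 100 = 100.2710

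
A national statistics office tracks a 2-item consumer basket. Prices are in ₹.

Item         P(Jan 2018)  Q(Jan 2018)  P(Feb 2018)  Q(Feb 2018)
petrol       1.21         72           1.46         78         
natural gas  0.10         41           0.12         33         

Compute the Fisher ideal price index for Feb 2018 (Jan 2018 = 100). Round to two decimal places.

120.64

Laspeyres component (base-period weights):
ΣP(Feb 2018)Q(Jan 2018) = 1.46×72 + 0.12×41 = 105.12 + 4.92 = 110.04
ΣP(Jan 2018)Q(Jan 2018) = 1.21×72 + 0.10×41 = 87.12 + 4.1 = 91.22
L = 110.04 / 91.22 × 100 = 120.6314
Paasche component (current-period weights):
ΣP(Feb 2018)Q(Feb 2018) = 1.46×78 + 0.12×33 = 113.88 + 3.96 = 117.84
ΣP(Jan 2018)Q(Feb 2018) = 1.21×78 + 0.10×33 = 94.38 + 3.3 = 97.68
P = 117.84 / 97.68 × 100 = 120.6388
Fisher = √(L × P) = √(120.6314 × 120.6388) = 120.6351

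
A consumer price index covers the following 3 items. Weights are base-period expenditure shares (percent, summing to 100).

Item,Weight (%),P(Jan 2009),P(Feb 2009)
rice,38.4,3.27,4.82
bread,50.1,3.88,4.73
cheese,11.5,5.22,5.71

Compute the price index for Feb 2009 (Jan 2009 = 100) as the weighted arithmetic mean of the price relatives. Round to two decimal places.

rice: 38.4 × (4.82/3.27) = 38.4 × 1.474006 = 56.6018
bread: 50.1 × (4.73/3.88) = 50.1 × 1.219072 = 61.0755
cheese: 11.5 × (5.71/5.22) = 11.5 × 1.093870 = 12.5795
Index = Σ wᵢ·(p₁ᵢ/p₀ᵢ) = 56.6018 + 61.0755 + 12.5795 = 130.2569

130.26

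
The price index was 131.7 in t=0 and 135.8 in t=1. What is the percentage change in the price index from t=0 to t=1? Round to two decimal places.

3.11%

Change = (135.8 − 131.7) / 131.7 × 100
       = 4.1 / 131.7 × 100 = 3.1131%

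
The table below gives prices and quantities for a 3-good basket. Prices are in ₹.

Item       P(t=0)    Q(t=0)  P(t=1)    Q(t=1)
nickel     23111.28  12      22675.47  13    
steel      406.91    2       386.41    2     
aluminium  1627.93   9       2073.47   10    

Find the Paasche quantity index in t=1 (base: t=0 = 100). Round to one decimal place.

Paasche quantity index uses current-period prices as weights.
ΣP(t=1)·Q(t=1) = 22675.47×13 + 386.41×2 + 2073.47×10 = 294781.11 + 772.82 + 20734.7 = 316288.63
ΣP(t=1)·Q(t=0) = 22675.47×12 + 386.41×2 + 2073.47×9 = 272105.64 + 772.82 + 18661.23 = 291539.69
Index = 316288.63 / 291539.69 × 100 = 108.4890

108.5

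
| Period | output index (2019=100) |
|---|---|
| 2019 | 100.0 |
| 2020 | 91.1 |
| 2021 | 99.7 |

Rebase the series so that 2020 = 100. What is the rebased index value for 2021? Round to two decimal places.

Rebased(2021) = 99.7 / 91.1 × 100 = 109.4402

109.44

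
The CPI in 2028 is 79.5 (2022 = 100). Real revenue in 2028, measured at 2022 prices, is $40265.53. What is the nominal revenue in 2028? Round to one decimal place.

32011.1

Nominal = Real × (Index/100) = 40265.53 × (79.5/100)
        = 40265.53 × 0.795 = 32011.0963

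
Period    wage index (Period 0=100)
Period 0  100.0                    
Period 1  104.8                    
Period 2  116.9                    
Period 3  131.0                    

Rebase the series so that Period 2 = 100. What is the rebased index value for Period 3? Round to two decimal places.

Rebased(Period 3) = 131.0 / 116.9 × 100 = 112.0616

112.06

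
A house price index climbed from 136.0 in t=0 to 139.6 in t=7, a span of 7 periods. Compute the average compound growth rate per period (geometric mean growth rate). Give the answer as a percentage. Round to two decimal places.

0.37%

Growth factor = (139.6/136.0)^(1/7) = (1.026471)^(1/7) = 1.003739
Growth rate = 1.003739 − 1 = 0.003739 = 0.3739%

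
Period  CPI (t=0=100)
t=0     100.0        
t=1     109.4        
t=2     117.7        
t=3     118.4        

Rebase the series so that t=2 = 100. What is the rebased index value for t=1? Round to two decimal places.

92.95

Rebased(t=1) = 109.4 / 117.7 × 100 = 92.9482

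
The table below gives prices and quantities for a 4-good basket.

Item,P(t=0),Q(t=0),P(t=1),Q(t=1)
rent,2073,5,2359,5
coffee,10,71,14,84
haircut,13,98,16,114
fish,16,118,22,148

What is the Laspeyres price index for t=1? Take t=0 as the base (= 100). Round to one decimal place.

Laspeyres price index uses base-period quantities as weights.
ΣP(t=1)·Q(t=0) = 2359×5 + 14×71 + 16×98 + 22×118 = 11795 + 994 + 1568 + 2596 = 16953
ΣP(t=0)·Q(t=0) = 2073×5 + 10×71 + 13×98 + 16×118 = 10365 + 710 + 1274 + 1888 = 14237
Index = 16953 / 14237 × 100 = 119.0771

119.1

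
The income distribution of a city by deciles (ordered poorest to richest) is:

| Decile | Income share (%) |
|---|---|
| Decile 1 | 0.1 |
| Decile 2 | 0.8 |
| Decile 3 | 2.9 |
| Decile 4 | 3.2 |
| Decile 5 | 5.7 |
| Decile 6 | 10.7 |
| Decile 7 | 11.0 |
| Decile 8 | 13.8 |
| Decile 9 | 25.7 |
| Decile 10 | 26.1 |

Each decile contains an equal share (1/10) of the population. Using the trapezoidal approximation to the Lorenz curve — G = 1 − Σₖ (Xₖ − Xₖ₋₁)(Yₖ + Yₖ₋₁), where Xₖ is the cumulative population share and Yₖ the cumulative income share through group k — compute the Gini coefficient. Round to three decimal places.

0.491

Cumulative income shares Yₖ: 0.0010, 0.0090, 0.0380, 0.0700, 0.1270, 0.2340, 0.3440, 0.4820, 0.7390, 1.0000
Σ (Xₖ−Xₖ₋₁)(Yₖ+Yₖ₋₁) = (1/10)(0.0010+0.0000) + (1/10)(0.0090+0.0010) + (1/10)(0.0380+0.0090) + (1/10)(0.0700+0.0380) + (1/10)(0.1270+0.0700) + (1/10)(0.2340+0.1270) + (1/10)(0.3440+0.2340) + (1/10)(0.4820+0.3440) + (1/10)(0.7390+0.4820) + (1/10)(1.0000+0.7390)
  = 0.0001 + 0.0010 + 0.0047 + 0.0108 + 0.0197 + 0.0361 + 0.0578 + 0.0826 + 0.1221 + 0.1739 = 0.5088
G = 1 − 0.5088 = 0.4912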